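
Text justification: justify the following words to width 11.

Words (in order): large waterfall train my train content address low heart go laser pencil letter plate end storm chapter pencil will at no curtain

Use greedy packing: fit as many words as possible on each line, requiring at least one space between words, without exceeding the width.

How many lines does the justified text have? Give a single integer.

Answer: 16

Derivation:
Line 1: ['large'] (min_width=5, slack=6)
Line 2: ['waterfall'] (min_width=9, slack=2)
Line 3: ['train', 'my'] (min_width=8, slack=3)
Line 4: ['train'] (min_width=5, slack=6)
Line 5: ['content'] (min_width=7, slack=4)
Line 6: ['address', 'low'] (min_width=11, slack=0)
Line 7: ['heart', 'go'] (min_width=8, slack=3)
Line 8: ['laser'] (min_width=5, slack=6)
Line 9: ['pencil'] (min_width=6, slack=5)
Line 10: ['letter'] (min_width=6, slack=5)
Line 11: ['plate', 'end'] (min_width=9, slack=2)
Line 12: ['storm'] (min_width=5, slack=6)
Line 13: ['chapter'] (min_width=7, slack=4)
Line 14: ['pencil', 'will'] (min_width=11, slack=0)
Line 15: ['at', 'no'] (min_width=5, slack=6)
Line 16: ['curtain'] (min_width=7, slack=4)
Total lines: 16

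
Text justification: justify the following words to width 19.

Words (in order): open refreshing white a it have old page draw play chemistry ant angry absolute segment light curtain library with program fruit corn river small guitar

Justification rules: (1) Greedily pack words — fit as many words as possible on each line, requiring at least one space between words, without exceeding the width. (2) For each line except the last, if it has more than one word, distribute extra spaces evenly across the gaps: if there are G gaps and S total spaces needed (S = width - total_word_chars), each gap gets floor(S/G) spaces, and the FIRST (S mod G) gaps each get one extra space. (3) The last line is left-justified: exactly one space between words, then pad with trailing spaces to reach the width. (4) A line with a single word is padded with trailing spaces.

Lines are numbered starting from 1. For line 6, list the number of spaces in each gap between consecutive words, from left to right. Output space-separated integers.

Answer: 7

Derivation:
Line 1: ['open', 'refreshing'] (min_width=15, slack=4)
Line 2: ['white', 'a', 'it', 'have', 'old'] (min_width=19, slack=0)
Line 3: ['page', 'draw', 'play'] (min_width=14, slack=5)
Line 4: ['chemistry', 'ant', 'angry'] (min_width=19, slack=0)
Line 5: ['absolute', 'segment'] (min_width=16, slack=3)
Line 6: ['light', 'curtain'] (min_width=13, slack=6)
Line 7: ['library', 'with'] (min_width=12, slack=7)
Line 8: ['program', 'fruit', 'corn'] (min_width=18, slack=1)
Line 9: ['river', 'small', 'guitar'] (min_width=18, slack=1)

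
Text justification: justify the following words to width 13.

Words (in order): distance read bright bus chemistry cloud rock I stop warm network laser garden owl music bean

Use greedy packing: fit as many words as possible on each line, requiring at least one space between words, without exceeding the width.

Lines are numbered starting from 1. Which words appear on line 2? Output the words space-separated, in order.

Line 1: ['distance', 'read'] (min_width=13, slack=0)
Line 2: ['bright', 'bus'] (min_width=10, slack=3)
Line 3: ['chemistry'] (min_width=9, slack=4)
Line 4: ['cloud', 'rock', 'I'] (min_width=12, slack=1)
Line 5: ['stop', 'warm'] (min_width=9, slack=4)
Line 6: ['network', 'laser'] (min_width=13, slack=0)
Line 7: ['garden', 'owl'] (min_width=10, slack=3)
Line 8: ['music', 'bean'] (min_width=10, slack=3)

Answer: bright bus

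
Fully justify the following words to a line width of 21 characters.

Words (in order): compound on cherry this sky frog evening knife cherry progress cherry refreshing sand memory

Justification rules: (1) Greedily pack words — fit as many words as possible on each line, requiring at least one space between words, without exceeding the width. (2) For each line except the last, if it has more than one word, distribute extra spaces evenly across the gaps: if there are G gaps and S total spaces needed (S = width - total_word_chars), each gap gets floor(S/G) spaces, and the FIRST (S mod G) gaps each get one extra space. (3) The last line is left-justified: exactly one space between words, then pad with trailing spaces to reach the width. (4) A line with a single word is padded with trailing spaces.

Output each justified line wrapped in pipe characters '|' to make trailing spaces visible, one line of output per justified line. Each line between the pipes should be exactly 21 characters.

Answer: |compound   on  cherry|
|this sky frog evening|
|knife cherry progress|
|cherry     refreshing|
|sand memory          |

Derivation:
Line 1: ['compound', 'on', 'cherry'] (min_width=18, slack=3)
Line 2: ['this', 'sky', 'frog', 'evening'] (min_width=21, slack=0)
Line 3: ['knife', 'cherry', 'progress'] (min_width=21, slack=0)
Line 4: ['cherry', 'refreshing'] (min_width=17, slack=4)
Line 5: ['sand', 'memory'] (min_width=11, slack=10)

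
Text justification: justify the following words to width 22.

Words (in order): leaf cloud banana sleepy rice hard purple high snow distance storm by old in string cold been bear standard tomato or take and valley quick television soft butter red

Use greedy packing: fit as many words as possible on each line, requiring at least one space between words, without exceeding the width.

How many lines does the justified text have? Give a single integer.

Answer: 9

Derivation:
Line 1: ['leaf', 'cloud', 'banana'] (min_width=17, slack=5)
Line 2: ['sleepy', 'rice', 'hard'] (min_width=16, slack=6)
Line 3: ['purple', 'high', 'snow'] (min_width=16, slack=6)
Line 4: ['distance', 'storm', 'by', 'old'] (min_width=21, slack=1)
Line 5: ['in', 'string', 'cold', 'been'] (min_width=19, slack=3)
Line 6: ['bear', 'standard', 'tomato'] (min_width=20, slack=2)
Line 7: ['or', 'take', 'and', 'valley'] (min_width=18, slack=4)
Line 8: ['quick', 'television', 'soft'] (min_width=21, slack=1)
Line 9: ['butter', 'red'] (min_width=10, slack=12)
Total lines: 9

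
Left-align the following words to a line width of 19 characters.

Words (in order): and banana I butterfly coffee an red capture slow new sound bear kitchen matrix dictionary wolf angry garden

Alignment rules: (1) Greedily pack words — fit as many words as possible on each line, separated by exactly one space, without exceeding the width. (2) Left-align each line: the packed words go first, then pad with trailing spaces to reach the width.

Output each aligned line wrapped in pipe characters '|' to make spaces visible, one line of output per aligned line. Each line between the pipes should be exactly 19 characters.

Line 1: ['and', 'banana', 'I'] (min_width=12, slack=7)
Line 2: ['butterfly', 'coffee', 'an'] (min_width=19, slack=0)
Line 3: ['red', 'capture', 'slow'] (min_width=16, slack=3)
Line 4: ['new', 'sound', 'bear'] (min_width=14, slack=5)
Line 5: ['kitchen', 'matrix'] (min_width=14, slack=5)
Line 6: ['dictionary', 'wolf'] (min_width=15, slack=4)
Line 7: ['angry', 'garden'] (min_width=12, slack=7)

Answer: |and banana I       |
|butterfly coffee an|
|red capture slow   |
|new sound bear     |
|kitchen matrix     |
|dictionary wolf    |
|angry garden       |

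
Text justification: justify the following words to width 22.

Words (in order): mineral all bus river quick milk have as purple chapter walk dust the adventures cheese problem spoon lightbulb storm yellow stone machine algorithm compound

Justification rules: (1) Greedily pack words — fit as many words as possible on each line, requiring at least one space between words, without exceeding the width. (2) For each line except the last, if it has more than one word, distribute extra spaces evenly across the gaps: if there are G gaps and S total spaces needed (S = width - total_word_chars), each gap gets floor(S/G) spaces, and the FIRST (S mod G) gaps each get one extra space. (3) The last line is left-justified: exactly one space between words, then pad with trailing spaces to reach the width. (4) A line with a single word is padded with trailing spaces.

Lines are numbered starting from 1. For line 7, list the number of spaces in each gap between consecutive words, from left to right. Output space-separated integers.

Answer: 10

Derivation:
Line 1: ['mineral', 'all', 'bus', 'river'] (min_width=21, slack=1)
Line 2: ['quick', 'milk', 'have', 'as'] (min_width=18, slack=4)
Line 3: ['purple', 'chapter', 'walk'] (min_width=19, slack=3)
Line 4: ['dust', 'the', 'adventures'] (min_width=19, slack=3)
Line 5: ['cheese', 'problem', 'spoon'] (min_width=20, slack=2)
Line 6: ['lightbulb', 'storm', 'yellow'] (min_width=22, slack=0)
Line 7: ['stone', 'machine'] (min_width=13, slack=9)
Line 8: ['algorithm', 'compound'] (min_width=18, slack=4)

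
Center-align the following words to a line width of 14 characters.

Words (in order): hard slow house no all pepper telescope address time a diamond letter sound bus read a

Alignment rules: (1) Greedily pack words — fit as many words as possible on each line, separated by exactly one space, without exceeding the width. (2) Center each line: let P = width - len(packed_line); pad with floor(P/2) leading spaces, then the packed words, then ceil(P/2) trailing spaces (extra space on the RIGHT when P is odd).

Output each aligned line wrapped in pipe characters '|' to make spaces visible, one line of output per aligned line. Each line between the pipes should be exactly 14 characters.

Line 1: ['hard', 'slow'] (min_width=9, slack=5)
Line 2: ['house', 'no', 'all'] (min_width=12, slack=2)
Line 3: ['pepper'] (min_width=6, slack=8)
Line 4: ['telescope'] (min_width=9, slack=5)
Line 5: ['address', 'time', 'a'] (min_width=14, slack=0)
Line 6: ['diamond', 'letter'] (min_width=14, slack=0)
Line 7: ['sound', 'bus', 'read'] (min_width=14, slack=0)
Line 8: ['a'] (min_width=1, slack=13)

Answer: |  hard slow   |
| house no all |
|    pepper    |
|  telescope   |
|address time a|
|diamond letter|
|sound bus read|
|      a       |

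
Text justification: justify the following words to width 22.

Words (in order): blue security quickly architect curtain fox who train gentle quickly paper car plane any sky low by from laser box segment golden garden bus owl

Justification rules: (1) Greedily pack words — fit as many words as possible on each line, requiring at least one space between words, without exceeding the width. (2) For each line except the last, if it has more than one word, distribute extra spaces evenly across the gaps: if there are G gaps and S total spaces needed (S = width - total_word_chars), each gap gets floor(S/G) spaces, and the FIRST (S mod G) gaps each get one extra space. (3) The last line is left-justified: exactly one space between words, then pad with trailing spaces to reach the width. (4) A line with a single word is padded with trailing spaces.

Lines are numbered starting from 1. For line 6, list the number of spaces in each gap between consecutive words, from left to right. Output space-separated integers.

Line 1: ['blue', 'security', 'quickly'] (min_width=21, slack=1)
Line 2: ['architect', 'curtain', 'fox'] (min_width=21, slack=1)
Line 3: ['who', 'train', 'gentle'] (min_width=16, slack=6)
Line 4: ['quickly', 'paper', 'car'] (min_width=17, slack=5)
Line 5: ['plane', 'any', 'sky', 'low', 'by'] (min_width=20, slack=2)
Line 6: ['from', 'laser', 'box', 'segment'] (min_width=22, slack=0)
Line 7: ['golden', 'garden', 'bus', 'owl'] (min_width=21, slack=1)

Answer: 1 1 1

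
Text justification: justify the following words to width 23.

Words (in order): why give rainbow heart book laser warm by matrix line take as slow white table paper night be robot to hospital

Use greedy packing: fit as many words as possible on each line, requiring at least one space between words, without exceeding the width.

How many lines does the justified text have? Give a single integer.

Line 1: ['why', 'give', 'rainbow', 'heart'] (min_width=22, slack=1)
Line 2: ['book', 'laser', 'warm', 'by'] (min_width=18, slack=5)
Line 3: ['matrix', 'line', 'take', 'as'] (min_width=19, slack=4)
Line 4: ['slow', 'white', 'table', 'paper'] (min_width=22, slack=1)
Line 5: ['night', 'be', 'robot', 'to'] (min_width=17, slack=6)
Line 6: ['hospital'] (min_width=8, slack=15)
Total lines: 6

Answer: 6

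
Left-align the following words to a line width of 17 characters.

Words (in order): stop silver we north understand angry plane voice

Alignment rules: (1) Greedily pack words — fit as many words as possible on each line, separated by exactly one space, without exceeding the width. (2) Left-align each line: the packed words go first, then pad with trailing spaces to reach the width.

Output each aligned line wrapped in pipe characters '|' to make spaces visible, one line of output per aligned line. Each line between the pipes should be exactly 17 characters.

Line 1: ['stop', 'silver', 'we'] (min_width=14, slack=3)
Line 2: ['north', 'understand'] (min_width=16, slack=1)
Line 3: ['angry', 'plane', 'voice'] (min_width=17, slack=0)

Answer: |stop silver we   |
|north understand |
|angry plane voice|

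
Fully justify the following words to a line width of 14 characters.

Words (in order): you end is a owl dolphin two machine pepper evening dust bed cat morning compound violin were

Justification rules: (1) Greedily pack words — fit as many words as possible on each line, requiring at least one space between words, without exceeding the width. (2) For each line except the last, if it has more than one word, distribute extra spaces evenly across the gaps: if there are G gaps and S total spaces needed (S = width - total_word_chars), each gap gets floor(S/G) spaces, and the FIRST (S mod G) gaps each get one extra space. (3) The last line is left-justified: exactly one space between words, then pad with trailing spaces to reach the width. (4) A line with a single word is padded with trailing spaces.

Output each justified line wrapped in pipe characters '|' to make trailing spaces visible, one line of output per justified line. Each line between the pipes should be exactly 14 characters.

Line 1: ['you', 'end', 'is', 'a'] (min_width=12, slack=2)
Line 2: ['owl', 'dolphin'] (min_width=11, slack=3)
Line 3: ['two', 'machine'] (min_width=11, slack=3)
Line 4: ['pepper', 'evening'] (min_width=14, slack=0)
Line 5: ['dust', 'bed', 'cat'] (min_width=12, slack=2)
Line 6: ['morning'] (min_width=7, slack=7)
Line 7: ['compound'] (min_width=8, slack=6)
Line 8: ['violin', 'were'] (min_width=11, slack=3)

Answer: |you  end  is a|
|owl    dolphin|
|two    machine|
|pepper evening|
|dust  bed  cat|
|morning       |
|compound      |
|violin were   |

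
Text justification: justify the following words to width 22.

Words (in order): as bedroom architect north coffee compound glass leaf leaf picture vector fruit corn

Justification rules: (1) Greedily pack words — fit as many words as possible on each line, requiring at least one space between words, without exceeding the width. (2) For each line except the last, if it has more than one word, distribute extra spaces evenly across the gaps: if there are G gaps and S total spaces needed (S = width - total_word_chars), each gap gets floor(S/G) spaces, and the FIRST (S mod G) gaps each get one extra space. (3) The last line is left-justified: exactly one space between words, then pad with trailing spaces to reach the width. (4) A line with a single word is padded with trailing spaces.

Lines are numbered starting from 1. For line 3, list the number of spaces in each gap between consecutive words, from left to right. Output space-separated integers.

Answer: 5 4

Derivation:
Line 1: ['as', 'bedroom', 'architect'] (min_width=20, slack=2)
Line 2: ['north', 'coffee', 'compound'] (min_width=21, slack=1)
Line 3: ['glass', 'leaf', 'leaf'] (min_width=15, slack=7)
Line 4: ['picture', 'vector', 'fruit'] (min_width=20, slack=2)
Line 5: ['corn'] (min_width=4, slack=18)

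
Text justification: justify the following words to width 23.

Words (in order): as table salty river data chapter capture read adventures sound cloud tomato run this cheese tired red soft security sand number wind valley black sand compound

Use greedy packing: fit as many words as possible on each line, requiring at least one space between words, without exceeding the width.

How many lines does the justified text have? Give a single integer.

Answer: 8

Derivation:
Line 1: ['as', 'table', 'salty', 'river'] (min_width=20, slack=3)
Line 2: ['data', 'chapter', 'capture'] (min_width=20, slack=3)
Line 3: ['read', 'adventures', 'sound'] (min_width=21, slack=2)
Line 4: ['cloud', 'tomato', 'run', 'this'] (min_width=21, slack=2)
Line 5: ['cheese', 'tired', 'red', 'soft'] (min_width=21, slack=2)
Line 6: ['security', 'sand', 'number'] (min_width=20, slack=3)
Line 7: ['wind', 'valley', 'black', 'sand'] (min_width=22, slack=1)
Line 8: ['compound'] (min_width=8, slack=15)
Total lines: 8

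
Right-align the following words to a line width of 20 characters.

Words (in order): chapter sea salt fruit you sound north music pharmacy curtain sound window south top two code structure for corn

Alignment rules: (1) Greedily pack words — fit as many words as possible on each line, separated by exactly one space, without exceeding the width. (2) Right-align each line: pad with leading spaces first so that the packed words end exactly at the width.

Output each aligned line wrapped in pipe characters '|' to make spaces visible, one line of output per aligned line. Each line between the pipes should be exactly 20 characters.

Line 1: ['chapter', 'sea', 'salt'] (min_width=16, slack=4)
Line 2: ['fruit', 'you', 'sound'] (min_width=15, slack=5)
Line 3: ['north', 'music', 'pharmacy'] (min_width=20, slack=0)
Line 4: ['curtain', 'sound', 'window'] (min_width=20, slack=0)
Line 5: ['south', 'top', 'two', 'code'] (min_width=18, slack=2)
Line 6: ['structure', 'for', 'corn'] (min_width=18, slack=2)

Answer: |    chapter sea salt|
|     fruit you sound|
|north music pharmacy|
|curtain sound window|
|  south top two code|
|  structure for corn|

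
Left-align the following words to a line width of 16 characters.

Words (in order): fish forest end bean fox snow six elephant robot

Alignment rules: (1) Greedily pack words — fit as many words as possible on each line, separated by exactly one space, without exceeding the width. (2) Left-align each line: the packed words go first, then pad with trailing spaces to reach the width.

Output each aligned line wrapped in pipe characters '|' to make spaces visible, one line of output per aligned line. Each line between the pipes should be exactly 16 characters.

Answer: |fish forest end |
|bean fox snow   |
|six elephant    |
|robot           |

Derivation:
Line 1: ['fish', 'forest', 'end'] (min_width=15, slack=1)
Line 2: ['bean', 'fox', 'snow'] (min_width=13, slack=3)
Line 3: ['six', 'elephant'] (min_width=12, slack=4)
Line 4: ['robot'] (min_width=5, slack=11)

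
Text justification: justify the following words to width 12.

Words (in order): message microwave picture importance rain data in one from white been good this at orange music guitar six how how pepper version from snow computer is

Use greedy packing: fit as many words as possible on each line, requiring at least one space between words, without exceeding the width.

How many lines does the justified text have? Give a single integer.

Line 1: ['message'] (min_width=7, slack=5)
Line 2: ['microwave'] (min_width=9, slack=3)
Line 3: ['picture'] (min_width=7, slack=5)
Line 4: ['importance'] (min_width=10, slack=2)
Line 5: ['rain', 'data', 'in'] (min_width=12, slack=0)
Line 6: ['one', 'from'] (min_width=8, slack=4)
Line 7: ['white', 'been'] (min_width=10, slack=2)
Line 8: ['good', 'this', 'at'] (min_width=12, slack=0)
Line 9: ['orange', 'music'] (min_width=12, slack=0)
Line 10: ['guitar', 'six'] (min_width=10, slack=2)
Line 11: ['how', 'how'] (min_width=7, slack=5)
Line 12: ['pepper'] (min_width=6, slack=6)
Line 13: ['version', 'from'] (min_width=12, slack=0)
Line 14: ['snow'] (min_width=4, slack=8)
Line 15: ['computer', 'is'] (min_width=11, slack=1)
Total lines: 15

Answer: 15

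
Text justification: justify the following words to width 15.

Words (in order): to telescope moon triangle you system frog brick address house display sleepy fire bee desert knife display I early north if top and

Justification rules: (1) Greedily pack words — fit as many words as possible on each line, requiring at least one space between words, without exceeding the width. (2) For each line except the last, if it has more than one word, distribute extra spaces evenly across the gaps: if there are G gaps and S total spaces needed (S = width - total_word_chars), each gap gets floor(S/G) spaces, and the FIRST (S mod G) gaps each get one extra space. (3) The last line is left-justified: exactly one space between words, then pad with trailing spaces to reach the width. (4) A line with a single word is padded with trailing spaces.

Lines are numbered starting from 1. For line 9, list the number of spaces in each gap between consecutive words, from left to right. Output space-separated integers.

Answer: 3 2

Derivation:
Line 1: ['to', 'telescope'] (min_width=12, slack=3)
Line 2: ['moon', 'triangle'] (min_width=13, slack=2)
Line 3: ['you', 'system', 'frog'] (min_width=15, slack=0)
Line 4: ['brick', 'address'] (min_width=13, slack=2)
Line 5: ['house', 'display'] (min_width=13, slack=2)
Line 6: ['sleepy', 'fire', 'bee'] (min_width=15, slack=0)
Line 7: ['desert', 'knife'] (min_width=12, slack=3)
Line 8: ['display', 'I', 'early'] (min_width=15, slack=0)
Line 9: ['north', 'if', 'top'] (min_width=12, slack=3)
Line 10: ['and'] (min_width=3, slack=12)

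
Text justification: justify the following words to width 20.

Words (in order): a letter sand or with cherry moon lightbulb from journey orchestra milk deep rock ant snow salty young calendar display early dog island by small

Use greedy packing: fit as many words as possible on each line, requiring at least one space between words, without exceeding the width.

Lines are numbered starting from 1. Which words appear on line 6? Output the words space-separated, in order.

Answer: snow salty young

Derivation:
Line 1: ['a', 'letter', 'sand', 'or'] (min_width=16, slack=4)
Line 2: ['with', 'cherry', 'moon'] (min_width=16, slack=4)
Line 3: ['lightbulb', 'from'] (min_width=14, slack=6)
Line 4: ['journey', 'orchestra'] (min_width=17, slack=3)
Line 5: ['milk', 'deep', 'rock', 'ant'] (min_width=18, slack=2)
Line 6: ['snow', 'salty', 'young'] (min_width=16, slack=4)
Line 7: ['calendar', 'display'] (min_width=16, slack=4)
Line 8: ['early', 'dog', 'island', 'by'] (min_width=19, slack=1)
Line 9: ['small'] (min_width=5, slack=15)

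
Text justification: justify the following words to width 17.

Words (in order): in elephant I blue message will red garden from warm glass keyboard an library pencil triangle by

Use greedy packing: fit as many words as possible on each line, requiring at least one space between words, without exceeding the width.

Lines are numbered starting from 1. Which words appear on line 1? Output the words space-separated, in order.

Line 1: ['in', 'elephant', 'I'] (min_width=13, slack=4)
Line 2: ['blue', 'message', 'will'] (min_width=17, slack=0)
Line 3: ['red', 'garden', 'from'] (min_width=15, slack=2)
Line 4: ['warm', 'glass'] (min_width=10, slack=7)
Line 5: ['keyboard', 'an'] (min_width=11, slack=6)
Line 6: ['library', 'pencil'] (min_width=14, slack=3)
Line 7: ['triangle', 'by'] (min_width=11, slack=6)

Answer: in elephant I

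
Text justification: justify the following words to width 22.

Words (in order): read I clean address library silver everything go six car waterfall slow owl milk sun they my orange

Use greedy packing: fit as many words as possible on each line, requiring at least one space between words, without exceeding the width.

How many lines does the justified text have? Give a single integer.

Line 1: ['read', 'I', 'clean', 'address'] (min_width=20, slack=2)
Line 2: ['library', 'silver'] (min_width=14, slack=8)
Line 3: ['everything', 'go', 'six', 'car'] (min_width=21, slack=1)
Line 4: ['waterfall', 'slow', 'owl'] (min_width=18, slack=4)
Line 5: ['milk', 'sun', 'they', 'my'] (min_width=16, slack=6)
Line 6: ['orange'] (min_width=6, slack=16)
Total lines: 6

Answer: 6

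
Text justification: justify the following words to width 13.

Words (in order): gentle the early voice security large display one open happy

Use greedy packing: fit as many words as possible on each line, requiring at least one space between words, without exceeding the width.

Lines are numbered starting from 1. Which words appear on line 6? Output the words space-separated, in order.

Answer: happy

Derivation:
Line 1: ['gentle', 'the'] (min_width=10, slack=3)
Line 2: ['early', 'voice'] (min_width=11, slack=2)
Line 3: ['security'] (min_width=8, slack=5)
Line 4: ['large', 'display'] (min_width=13, slack=0)
Line 5: ['one', 'open'] (min_width=8, slack=5)
Line 6: ['happy'] (min_width=5, slack=8)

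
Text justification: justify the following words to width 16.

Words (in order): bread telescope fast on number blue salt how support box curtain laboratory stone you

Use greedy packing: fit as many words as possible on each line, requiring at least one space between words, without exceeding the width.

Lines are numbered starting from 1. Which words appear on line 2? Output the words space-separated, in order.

Line 1: ['bread', 'telescope'] (min_width=15, slack=1)
Line 2: ['fast', 'on', 'number'] (min_width=14, slack=2)
Line 3: ['blue', 'salt', 'how'] (min_width=13, slack=3)
Line 4: ['support', 'box'] (min_width=11, slack=5)
Line 5: ['curtain'] (min_width=7, slack=9)
Line 6: ['laboratory', 'stone'] (min_width=16, slack=0)
Line 7: ['you'] (min_width=3, slack=13)

Answer: fast on number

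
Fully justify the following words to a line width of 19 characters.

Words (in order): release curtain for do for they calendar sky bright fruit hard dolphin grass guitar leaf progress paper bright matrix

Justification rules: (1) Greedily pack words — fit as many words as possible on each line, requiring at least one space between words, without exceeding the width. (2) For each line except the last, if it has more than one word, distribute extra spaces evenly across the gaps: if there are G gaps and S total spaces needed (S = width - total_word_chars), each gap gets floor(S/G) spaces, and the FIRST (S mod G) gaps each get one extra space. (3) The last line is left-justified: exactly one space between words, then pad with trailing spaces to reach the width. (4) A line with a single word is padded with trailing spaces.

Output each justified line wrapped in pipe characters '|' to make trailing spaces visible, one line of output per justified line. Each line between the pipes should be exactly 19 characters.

Answer: |release curtain for|
|do     for     they|
|calendar sky bright|
|fruit  hard dolphin|
|grass  guitar  leaf|
|progress      paper|
|bright matrix      |

Derivation:
Line 1: ['release', 'curtain', 'for'] (min_width=19, slack=0)
Line 2: ['do', 'for', 'they'] (min_width=11, slack=8)
Line 3: ['calendar', 'sky', 'bright'] (min_width=19, slack=0)
Line 4: ['fruit', 'hard', 'dolphin'] (min_width=18, slack=1)
Line 5: ['grass', 'guitar', 'leaf'] (min_width=17, slack=2)
Line 6: ['progress', 'paper'] (min_width=14, slack=5)
Line 7: ['bright', 'matrix'] (min_width=13, slack=6)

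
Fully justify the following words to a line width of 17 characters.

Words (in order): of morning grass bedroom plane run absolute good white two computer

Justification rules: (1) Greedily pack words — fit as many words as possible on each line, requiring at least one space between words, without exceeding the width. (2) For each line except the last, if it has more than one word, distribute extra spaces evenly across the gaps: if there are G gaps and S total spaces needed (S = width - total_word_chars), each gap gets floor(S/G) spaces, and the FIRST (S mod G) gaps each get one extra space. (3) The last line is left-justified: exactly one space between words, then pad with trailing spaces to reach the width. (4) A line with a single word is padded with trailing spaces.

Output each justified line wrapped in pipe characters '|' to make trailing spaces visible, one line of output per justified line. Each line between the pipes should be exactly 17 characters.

Answer: |of  morning grass|
|bedroom plane run|
|absolute     good|
|white         two|
|computer         |

Derivation:
Line 1: ['of', 'morning', 'grass'] (min_width=16, slack=1)
Line 2: ['bedroom', 'plane', 'run'] (min_width=17, slack=0)
Line 3: ['absolute', 'good'] (min_width=13, slack=4)
Line 4: ['white', 'two'] (min_width=9, slack=8)
Line 5: ['computer'] (min_width=8, slack=9)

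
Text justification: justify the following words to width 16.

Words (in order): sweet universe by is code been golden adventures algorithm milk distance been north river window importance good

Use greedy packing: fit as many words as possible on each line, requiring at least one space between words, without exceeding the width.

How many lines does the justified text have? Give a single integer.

Line 1: ['sweet', 'universe'] (min_width=14, slack=2)
Line 2: ['by', 'is', 'code', 'been'] (min_width=15, slack=1)
Line 3: ['golden'] (min_width=6, slack=10)
Line 4: ['adventures'] (min_width=10, slack=6)
Line 5: ['algorithm', 'milk'] (min_width=14, slack=2)
Line 6: ['distance', 'been'] (min_width=13, slack=3)
Line 7: ['north', 'river'] (min_width=11, slack=5)
Line 8: ['window'] (min_width=6, slack=10)
Line 9: ['importance', 'good'] (min_width=15, slack=1)
Total lines: 9

Answer: 9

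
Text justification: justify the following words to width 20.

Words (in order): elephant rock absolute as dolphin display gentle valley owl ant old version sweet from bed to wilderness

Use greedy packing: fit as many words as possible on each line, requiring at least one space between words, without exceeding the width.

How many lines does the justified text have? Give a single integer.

Line 1: ['elephant', 'rock'] (min_width=13, slack=7)
Line 2: ['absolute', 'as', 'dolphin'] (min_width=19, slack=1)
Line 3: ['display', 'gentle'] (min_width=14, slack=6)
Line 4: ['valley', 'owl', 'ant', 'old'] (min_width=18, slack=2)
Line 5: ['version', 'sweet', 'from'] (min_width=18, slack=2)
Line 6: ['bed', 'to', 'wilderness'] (min_width=17, slack=3)
Total lines: 6

Answer: 6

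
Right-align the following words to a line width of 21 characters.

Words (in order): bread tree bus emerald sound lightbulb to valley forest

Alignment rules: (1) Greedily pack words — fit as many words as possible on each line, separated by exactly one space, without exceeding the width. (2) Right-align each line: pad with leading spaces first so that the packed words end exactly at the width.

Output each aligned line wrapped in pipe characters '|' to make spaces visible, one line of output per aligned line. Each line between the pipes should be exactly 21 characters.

Line 1: ['bread', 'tree', 'bus'] (min_width=14, slack=7)
Line 2: ['emerald', 'sound'] (min_width=13, slack=8)
Line 3: ['lightbulb', 'to', 'valley'] (min_width=19, slack=2)
Line 4: ['forest'] (min_width=6, slack=15)

Answer: |       bread tree bus|
|        emerald sound|
|  lightbulb to valley|
|               forest|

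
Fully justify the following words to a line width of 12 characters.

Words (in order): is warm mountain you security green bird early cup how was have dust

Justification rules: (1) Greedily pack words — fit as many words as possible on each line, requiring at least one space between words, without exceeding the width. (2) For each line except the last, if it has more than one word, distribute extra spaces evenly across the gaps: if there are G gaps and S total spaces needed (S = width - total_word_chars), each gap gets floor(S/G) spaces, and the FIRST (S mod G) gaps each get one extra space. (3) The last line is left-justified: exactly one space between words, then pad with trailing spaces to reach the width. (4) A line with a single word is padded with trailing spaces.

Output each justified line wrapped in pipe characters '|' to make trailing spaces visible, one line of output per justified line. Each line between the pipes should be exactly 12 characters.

Answer: |is      warm|
|mountain you|
|security    |
|green   bird|
|early    cup|
|how was have|
|dust        |

Derivation:
Line 1: ['is', 'warm'] (min_width=7, slack=5)
Line 2: ['mountain', 'you'] (min_width=12, slack=0)
Line 3: ['security'] (min_width=8, slack=4)
Line 4: ['green', 'bird'] (min_width=10, slack=2)
Line 5: ['early', 'cup'] (min_width=9, slack=3)
Line 6: ['how', 'was', 'have'] (min_width=12, slack=0)
Line 7: ['dust'] (min_width=4, slack=8)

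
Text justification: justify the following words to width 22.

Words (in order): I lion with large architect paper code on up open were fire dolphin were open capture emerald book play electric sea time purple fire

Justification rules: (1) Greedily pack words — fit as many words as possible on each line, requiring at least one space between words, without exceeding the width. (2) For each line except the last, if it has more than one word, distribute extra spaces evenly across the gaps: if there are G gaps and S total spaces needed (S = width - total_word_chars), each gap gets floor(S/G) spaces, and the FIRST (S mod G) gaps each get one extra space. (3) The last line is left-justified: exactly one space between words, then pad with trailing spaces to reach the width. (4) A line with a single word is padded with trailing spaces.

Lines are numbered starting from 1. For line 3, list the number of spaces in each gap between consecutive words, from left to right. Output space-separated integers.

Answer: 2 2 1 1

Derivation:
Line 1: ['I', 'lion', 'with', 'large'] (min_width=17, slack=5)
Line 2: ['architect', 'paper', 'code'] (min_width=20, slack=2)
Line 3: ['on', 'up', 'open', 'were', 'fire'] (min_width=20, slack=2)
Line 4: ['dolphin', 'were', 'open'] (min_width=17, slack=5)
Line 5: ['capture', 'emerald', 'book'] (min_width=20, slack=2)
Line 6: ['play', 'electric', 'sea', 'time'] (min_width=22, slack=0)
Line 7: ['purple', 'fire'] (min_width=11, slack=11)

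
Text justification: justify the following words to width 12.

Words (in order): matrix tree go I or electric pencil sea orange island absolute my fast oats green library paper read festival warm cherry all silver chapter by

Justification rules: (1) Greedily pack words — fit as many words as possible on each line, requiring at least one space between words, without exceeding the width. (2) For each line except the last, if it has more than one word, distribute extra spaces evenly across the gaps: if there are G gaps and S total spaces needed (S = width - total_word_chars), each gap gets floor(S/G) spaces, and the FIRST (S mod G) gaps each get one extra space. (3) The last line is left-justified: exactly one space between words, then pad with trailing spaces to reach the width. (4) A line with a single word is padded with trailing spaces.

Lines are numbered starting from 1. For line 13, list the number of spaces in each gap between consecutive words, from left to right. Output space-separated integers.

Line 1: ['matrix', 'tree'] (min_width=11, slack=1)
Line 2: ['go', 'I', 'or'] (min_width=7, slack=5)
Line 3: ['electric'] (min_width=8, slack=4)
Line 4: ['pencil', 'sea'] (min_width=10, slack=2)
Line 5: ['orange'] (min_width=6, slack=6)
Line 6: ['island'] (min_width=6, slack=6)
Line 7: ['absolute', 'my'] (min_width=11, slack=1)
Line 8: ['fast', 'oats'] (min_width=9, slack=3)
Line 9: ['green'] (min_width=5, slack=7)
Line 10: ['library'] (min_width=7, slack=5)
Line 11: ['paper', 'read'] (min_width=10, slack=2)
Line 12: ['festival'] (min_width=8, slack=4)
Line 13: ['warm', 'cherry'] (min_width=11, slack=1)
Line 14: ['all', 'silver'] (min_width=10, slack=2)
Line 15: ['chapter', 'by'] (min_width=10, slack=2)

Answer: 2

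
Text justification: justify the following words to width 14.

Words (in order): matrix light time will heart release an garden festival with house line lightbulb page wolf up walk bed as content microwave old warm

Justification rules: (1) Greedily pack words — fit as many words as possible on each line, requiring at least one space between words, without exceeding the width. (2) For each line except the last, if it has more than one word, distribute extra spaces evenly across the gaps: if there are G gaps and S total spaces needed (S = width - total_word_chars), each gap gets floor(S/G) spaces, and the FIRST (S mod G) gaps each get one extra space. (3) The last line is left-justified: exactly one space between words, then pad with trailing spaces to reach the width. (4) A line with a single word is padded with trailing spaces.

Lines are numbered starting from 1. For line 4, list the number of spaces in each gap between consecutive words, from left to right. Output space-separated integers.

Answer: 6

Derivation:
Line 1: ['matrix', 'light'] (min_width=12, slack=2)
Line 2: ['time', 'will'] (min_width=9, slack=5)
Line 3: ['heart', 'release'] (min_width=13, slack=1)
Line 4: ['an', 'garden'] (min_width=9, slack=5)
Line 5: ['festival', 'with'] (min_width=13, slack=1)
Line 6: ['house', 'line'] (min_width=10, slack=4)
Line 7: ['lightbulb', 'page'] (min_width=14, slack=0)
Line 8: ['wolf', 'up', 'walk'] (min_width=12, slack=2)
Line 9: ['bed', 'as', 'content'] (min_width=14, slack=0)
Line 10: ['microwave', 'old'] (min_width=13, slack=1)
Line 11: ['warm'] (min_width=4, slack=10)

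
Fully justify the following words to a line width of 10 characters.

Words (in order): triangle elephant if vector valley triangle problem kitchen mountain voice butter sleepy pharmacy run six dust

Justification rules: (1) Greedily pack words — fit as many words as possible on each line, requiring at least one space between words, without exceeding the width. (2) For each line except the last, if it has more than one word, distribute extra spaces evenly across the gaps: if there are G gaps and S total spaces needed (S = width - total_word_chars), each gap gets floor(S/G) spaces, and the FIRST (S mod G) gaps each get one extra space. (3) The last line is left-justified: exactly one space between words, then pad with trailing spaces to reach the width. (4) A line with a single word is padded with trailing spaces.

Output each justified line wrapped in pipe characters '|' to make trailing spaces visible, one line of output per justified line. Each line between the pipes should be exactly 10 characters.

Answer: |triangle  |
|elephant  |
|if  vector|
|valley    |
|triangle  |
|problem   |
|kitchen   |
|mountain  |
|voice     |
|butter    |
|sleepy    |
|pharmacy  |
|run    six|
|dust      |

Derivation:
Line 1: ['triangle'] (min_width=8, slack=2)
Line 2: ['elephant'] (min_width=8, slack=2)
Line 3: ['if', 'vector'] (min_width=9, slack=1)
Line 4: ['valley'] (min_width=6, slack=4)
Line 5: ['triangle'] (min_width=8, slack=2)
Line 6: ['problem'] (min_width=7, slack=3)
Line 7: ['kitchen'] (min_width=7, slack=3)
Line 8: ['mountain'] (min_width=8, slack=2)
Line 9: ['voice'] (min_width=5, slack=5)
Line 10: ['butter'] (min_width=6, slack=4)
Line 11: ['sleepy'] (min_width=6, slack=4)
Line 12: ['pharmacy'] (min_width=8, slack=2)
Line 13: ['run', 'six'] (min_width=7, slack=3)
Line 14: ['dust'] (min_width=4, slack=6)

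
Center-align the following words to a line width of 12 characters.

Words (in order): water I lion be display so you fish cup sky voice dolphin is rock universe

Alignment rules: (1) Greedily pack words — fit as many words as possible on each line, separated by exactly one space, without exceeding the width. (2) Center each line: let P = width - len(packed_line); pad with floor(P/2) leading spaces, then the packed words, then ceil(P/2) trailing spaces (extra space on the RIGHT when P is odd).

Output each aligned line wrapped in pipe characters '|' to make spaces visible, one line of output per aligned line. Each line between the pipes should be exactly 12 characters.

Answer: |water I lion|
| be display |
|so you fish |
|  cup sky   |
|   voice    |
| dolphin is |
|    rock    |
|  universe  |

Derivation:
Line 1: ['water', 'I', 'lion'] (min_width=12, slack=0)
Line 2: ['be', 'display'] (min_width=10, slack=2)
Line 3: ['so', 'you', 'fish'] (min_width=11, slack=1)
Line 4: ['cup', 'sky'] (min_width=7, slack=5)
Line 5: ['voice'] (min_width=5, slack=7)
Line 6: ['dolphin', 'is'] (min_width=10, slack=2)
Line 7: ['rock'] (min_width=4, slack=8)
Line 8: ['universe'] (min_width=8, slack=4)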